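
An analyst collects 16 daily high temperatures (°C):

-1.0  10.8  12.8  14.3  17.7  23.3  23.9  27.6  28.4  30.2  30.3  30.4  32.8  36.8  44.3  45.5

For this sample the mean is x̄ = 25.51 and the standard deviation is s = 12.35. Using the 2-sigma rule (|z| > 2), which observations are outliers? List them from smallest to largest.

Cutoffs at x̄ ± 2s: 25.51 ± 2·12.35 = [0.81, 50.21].
-1.0: z = -2.15, |z| > 2 → outlier.
Every other value lies within [0.81, 50.21].

-1.0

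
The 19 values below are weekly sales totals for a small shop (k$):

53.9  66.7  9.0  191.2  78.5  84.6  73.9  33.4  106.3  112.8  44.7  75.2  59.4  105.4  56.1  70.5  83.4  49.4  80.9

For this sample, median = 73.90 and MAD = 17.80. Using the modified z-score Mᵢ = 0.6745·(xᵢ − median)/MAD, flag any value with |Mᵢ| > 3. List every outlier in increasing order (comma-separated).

191.2

|Mᵢ| > 3 ⇔ |xᵢ − 73.90| > 3·17.80/0.6745 = 79.17.
So outliers lie outside [-5.27, 153.07].
191.2: M = 4.44 → outlier.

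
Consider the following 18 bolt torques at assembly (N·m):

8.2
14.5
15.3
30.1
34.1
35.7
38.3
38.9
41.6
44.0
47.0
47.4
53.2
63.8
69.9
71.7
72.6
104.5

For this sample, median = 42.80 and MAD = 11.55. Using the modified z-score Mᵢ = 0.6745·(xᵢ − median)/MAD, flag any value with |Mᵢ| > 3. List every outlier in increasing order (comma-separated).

|Mᵢ| > 3 ⇔ |xᵢ − 42.80| > 3·11.55/0.6745 = 51.37.
So outliers lie outside [-8.57, 94.17].
104.5: M = 3.60 → outlier.

104.5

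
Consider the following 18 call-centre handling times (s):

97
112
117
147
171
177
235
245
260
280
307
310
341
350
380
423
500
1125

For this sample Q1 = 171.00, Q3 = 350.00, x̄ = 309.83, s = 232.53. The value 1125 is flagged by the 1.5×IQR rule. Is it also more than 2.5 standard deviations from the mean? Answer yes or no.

yes

z = (1125 − 309.83) / 232.53 = 3.51.
|z| = 3.51 > 2.5.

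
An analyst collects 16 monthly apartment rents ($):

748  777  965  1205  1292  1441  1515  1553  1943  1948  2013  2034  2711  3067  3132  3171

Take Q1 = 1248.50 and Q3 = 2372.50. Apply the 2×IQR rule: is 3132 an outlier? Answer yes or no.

no

IQR = Q3 − Q1 = 2372.50 − 1248.50 = 1124.00.
Lower fence = Q1 − 2·IQR = 1248.50 − 2248.00 = -999.50.
Upper fence = Q3 + 2·IQR = 2372.50 + 2248.00 = 4620.50.
3132 lies within [-999.50, 4620.50].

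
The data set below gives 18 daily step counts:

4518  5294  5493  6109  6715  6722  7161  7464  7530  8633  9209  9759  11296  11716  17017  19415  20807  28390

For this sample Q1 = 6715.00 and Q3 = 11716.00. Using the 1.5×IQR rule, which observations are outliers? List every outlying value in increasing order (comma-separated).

19415, 20807, 28390

IQR = Q3 − Q1 = 11716.00 − 6715.00 = 5001.00.
Lower fence = Q1 − 1.5·IQR = 6715.00 − 7501.50 = -786.50.
Upper fence = Q3 + 1.5·IQR = 11716.00 + 7501.50 = 19217.50.
19415 > 19217.50 → outlier.
20807 > 19217.50 → outlier.
28390 > 19217.50 → outlier.
All remaining values lie within [-786.50, 19217.50].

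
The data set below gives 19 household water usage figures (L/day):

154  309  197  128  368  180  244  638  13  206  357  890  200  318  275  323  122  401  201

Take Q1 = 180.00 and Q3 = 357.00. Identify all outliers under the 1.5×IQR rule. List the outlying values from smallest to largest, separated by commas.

638, 890

IQR = Q3 − Q1 = 357.00 − 180.00 = 177.00.
Lower fence = Q1 − 1.5·IQR = 180.00 − 265.50 = -85.50.
Upper fence = Q3 + 1.5·IQR = 357.00 + 265.50 = 622.50.
638 > 622.50 → outlier.
890 > 622.50 → outlier.
All remaining values lie within [-85.50, 622.50].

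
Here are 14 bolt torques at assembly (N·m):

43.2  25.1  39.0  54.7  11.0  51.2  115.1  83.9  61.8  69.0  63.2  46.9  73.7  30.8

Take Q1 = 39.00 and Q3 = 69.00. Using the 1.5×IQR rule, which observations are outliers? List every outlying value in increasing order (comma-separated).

115.1

IQR = Q3 − Q1 = 69.00 − 39.00 = 30.00.
Lower fence = Q1 − 1.5·IQR = 39.00 − 45.00 = -6.00.
Upper fence = Q3 + 1.5·IQR = 69.00 + 45.00 = 114.00.
115.1 > 114.00 → outlier.
All remaining values lie within [-6.00, 114.00].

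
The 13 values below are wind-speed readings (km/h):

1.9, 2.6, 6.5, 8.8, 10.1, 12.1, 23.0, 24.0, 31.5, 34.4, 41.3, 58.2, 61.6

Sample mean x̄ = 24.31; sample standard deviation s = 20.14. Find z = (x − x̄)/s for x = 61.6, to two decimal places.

z = (61.6 − 24.31) / 20.14 = 1.85.

1.85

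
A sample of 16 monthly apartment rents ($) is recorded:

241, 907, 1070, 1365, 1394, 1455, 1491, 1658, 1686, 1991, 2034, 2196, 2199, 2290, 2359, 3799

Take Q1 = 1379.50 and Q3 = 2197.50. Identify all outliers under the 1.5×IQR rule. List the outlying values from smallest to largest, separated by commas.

IQR = Q3 − Q1 = 2197.50 − 1379.50 = 818.00.
Lower fence = Q1 − 1.5·IQR = 1379.50 − 1227.00 = 152.50.
Upper fence = Q3 + 1.5·IQR = 2197.50 + 1227.00 = 3424.50.
3799 > 3424.50 → outlier.
All remaining values lie within [152.50, 3424.50].

3799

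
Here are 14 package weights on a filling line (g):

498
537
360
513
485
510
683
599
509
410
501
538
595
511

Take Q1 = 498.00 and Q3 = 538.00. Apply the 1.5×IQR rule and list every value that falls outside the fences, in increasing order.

IQR = Q3 − Q1 = 538.00 − 498.00 = 40.00.
Lower fence = Q1 − 1.5·IQR = 498.00 − 60.00 = 438.00.
Upper fence = Q3 + 1.5·IQR = 538.00 + 60.00 = 598.00.
360 < 438.00 → outlier.
410 < 438.00 → outlier.
599 > 598.00 → outlier.
683 > 598.00 → outlier.
All remaining values lie within [438.00, 598.00].

360, 410, 599, 683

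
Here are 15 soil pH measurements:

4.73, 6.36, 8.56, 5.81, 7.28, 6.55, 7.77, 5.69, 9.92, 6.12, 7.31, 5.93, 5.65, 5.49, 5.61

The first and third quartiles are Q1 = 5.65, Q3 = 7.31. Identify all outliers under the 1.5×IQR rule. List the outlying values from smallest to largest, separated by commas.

9.92

IQR = Q3 − Q1 = 7.31 − 5.65 = 1.66.
Lower fence = Q1 − 1.5·IQR = 5.65 − 2.49 = 3.16.
Upper fence = Q3 + 1.5·IQR = 7.31 + 2.49 = 9.80.
9.92 > 9.80 → outlier.
All remaining values lie within [3.16, 9.80].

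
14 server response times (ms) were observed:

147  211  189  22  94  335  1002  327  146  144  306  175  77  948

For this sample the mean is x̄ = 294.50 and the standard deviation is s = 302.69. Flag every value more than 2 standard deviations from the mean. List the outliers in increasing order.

948, 1002

Cutoffs at x̄ ± 2s: 294.50 ± 2·302.69 = [-310.88, 899.88].
948: z = 2.16, |z| > 2 → outlier.
1002: z = 2.34, |z| > 2 → outlier.
Every other value lies within [-310.88, 899.88].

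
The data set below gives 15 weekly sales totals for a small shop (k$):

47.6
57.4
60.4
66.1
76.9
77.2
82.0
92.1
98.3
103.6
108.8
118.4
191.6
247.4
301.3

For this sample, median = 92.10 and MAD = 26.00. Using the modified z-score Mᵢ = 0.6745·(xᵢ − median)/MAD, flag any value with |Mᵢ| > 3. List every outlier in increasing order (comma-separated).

247.4, 301.3

|Mᵢ| > 3 ⇔ |xᵢ − 92.10| > 3·26.00/0.6745 = 115.64.
So outliers lie outside [-23.54, 207.74].
247.4: M = 4.03 → outlier.
301.3: M = 5.43 → outlier.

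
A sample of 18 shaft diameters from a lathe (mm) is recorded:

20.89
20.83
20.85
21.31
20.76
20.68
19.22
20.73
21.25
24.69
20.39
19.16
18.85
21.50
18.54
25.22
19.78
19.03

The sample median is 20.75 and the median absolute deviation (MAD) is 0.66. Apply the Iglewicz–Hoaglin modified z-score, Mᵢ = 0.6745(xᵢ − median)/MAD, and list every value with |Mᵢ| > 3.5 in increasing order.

|Mᵢ| > 3.5 ⇔ |xᵢ − 20.75| > 3.5·0.66/0.6745 = 3.42.
So outliers lie outside [17.33, 24.17].
24.69: M = 4.03 → outlier.
25.22: M = 4.57 → outlier.

24.69, 25.22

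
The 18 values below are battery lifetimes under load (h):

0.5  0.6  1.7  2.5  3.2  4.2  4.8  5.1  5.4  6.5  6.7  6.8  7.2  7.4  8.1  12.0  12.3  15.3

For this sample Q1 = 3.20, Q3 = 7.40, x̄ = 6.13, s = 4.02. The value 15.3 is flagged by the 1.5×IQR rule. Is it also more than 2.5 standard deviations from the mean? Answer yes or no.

z = (15.3 − 6.13) / 4.02 = 2.28.
|z| = 2.28 ≤ 2.5.

no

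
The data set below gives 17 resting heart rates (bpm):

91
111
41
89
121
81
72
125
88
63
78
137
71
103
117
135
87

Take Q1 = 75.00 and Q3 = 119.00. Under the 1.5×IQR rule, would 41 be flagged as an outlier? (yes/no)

IQR = Q3 − Q1 = 119.00 − 75.00 = 44.00.
Lower fence = Q1 − 1.5·IQR = 75.00 − 66.00 = 9.00.
Upper fence = Q3 + 1.5·IQR = 119.00 + 66.00 = 185.00.
41 lies within [9.00, 185.00].

no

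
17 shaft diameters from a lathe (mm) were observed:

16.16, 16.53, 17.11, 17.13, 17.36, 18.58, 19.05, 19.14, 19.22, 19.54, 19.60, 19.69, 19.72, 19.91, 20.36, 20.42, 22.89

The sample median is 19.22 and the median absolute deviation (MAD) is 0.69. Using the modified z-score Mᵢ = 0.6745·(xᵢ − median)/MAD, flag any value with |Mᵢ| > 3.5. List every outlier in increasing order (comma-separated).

22.89

|Mᵢ| > 3.5 ⇔ |xᵢ − 19.22| > 3.5·0.69/0.6745 = 3.58.
So outliers lie outside [15.64, 22.80].
22.89: M = 3.59 → outlier.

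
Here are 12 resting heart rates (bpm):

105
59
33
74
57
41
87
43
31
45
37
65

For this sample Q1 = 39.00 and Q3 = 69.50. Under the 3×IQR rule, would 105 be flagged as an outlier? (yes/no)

IQR = Q3 − Q1 = 69.50 − 39.00 = 30.50.
Lower fence = Q1 − 3·IQR = 39.00 − 91.50 = -52.50.
Upper fence = Q3 + 3·IQR = 69.50 + 91.50 = 161.00.
105 lies within [-52.50, 161.00].

no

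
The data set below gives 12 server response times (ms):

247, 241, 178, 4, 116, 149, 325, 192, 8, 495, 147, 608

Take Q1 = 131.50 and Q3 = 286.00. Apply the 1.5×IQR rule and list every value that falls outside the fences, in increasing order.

IQR = Q3 − Q1 = 286.00 − 131.50 = 154.50.
Lower fence = Q1 − 1.5·IQR = 131.50 − 231.75 = -100.25.
Upper fence = Q3 + 1.5·IQR = 286.00 + 231.75 = 517.75.
608 > 517.75 → outlier.
All remaining values lie within [-100.25, 517.75].

608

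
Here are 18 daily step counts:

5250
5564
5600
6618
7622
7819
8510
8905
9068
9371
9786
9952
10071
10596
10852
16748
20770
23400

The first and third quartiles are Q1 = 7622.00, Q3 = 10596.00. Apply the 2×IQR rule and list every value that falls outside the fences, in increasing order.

IQR = Q3 − Q1 = 10596.00 − 7622.00 = 2974.00.
Lower fence = Q1 − 2·IQR = 7622.00 − 5948.00 = 1674.00.
Upper fence = Q3 + 2·IQR = 10596.00 + 5948.00 = 16544.00.
16748 > 16544.00 → outlier.
20770 > 16544.00 → outlier.
23400 > 16544.00 → outlier.
All remaining values lie within [1674.00, 16544.00].

16748, 20770, 23400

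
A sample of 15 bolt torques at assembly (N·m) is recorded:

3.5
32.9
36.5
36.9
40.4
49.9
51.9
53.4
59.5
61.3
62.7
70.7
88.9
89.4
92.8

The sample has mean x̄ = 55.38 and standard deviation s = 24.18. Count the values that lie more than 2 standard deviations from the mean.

Cutoffs: x̄ ± 2s = [7.02, 103.74].
Outside the cutoffs: 3.5.

1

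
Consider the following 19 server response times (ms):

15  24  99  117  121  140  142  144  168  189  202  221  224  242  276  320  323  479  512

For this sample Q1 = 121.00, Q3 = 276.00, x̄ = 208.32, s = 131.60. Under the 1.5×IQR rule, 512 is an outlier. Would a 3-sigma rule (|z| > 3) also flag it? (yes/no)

no

z = (512 − 208.32) / 131.60 = 2.31.
|z| = 2.31 ≤ 3.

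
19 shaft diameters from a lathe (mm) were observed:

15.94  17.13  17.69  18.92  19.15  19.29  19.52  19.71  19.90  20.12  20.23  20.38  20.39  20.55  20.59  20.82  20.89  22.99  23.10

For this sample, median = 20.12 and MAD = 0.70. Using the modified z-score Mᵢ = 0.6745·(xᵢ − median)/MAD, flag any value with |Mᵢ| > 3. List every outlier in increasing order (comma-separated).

15.94

|Mᵢ| > 3 ⇔ |xᵢ − 20.12| > 3·0.70/0.6745 = 3.11.
So outliers lie outside [17.01, 23.23].
15.94: M = -4.03 → outlier.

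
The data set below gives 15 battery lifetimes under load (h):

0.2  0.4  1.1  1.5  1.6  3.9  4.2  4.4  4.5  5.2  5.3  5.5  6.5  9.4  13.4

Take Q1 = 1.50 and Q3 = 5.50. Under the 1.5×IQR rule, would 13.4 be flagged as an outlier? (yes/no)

IQR = Q3 − Q1 = 5.50 − 1.50 = 4.00.
Lower fence = Q1 − 1.5·IQR = 1.50 − 6.00 = -4.50.
Upper fence = Q3 + 1.5·IQR = 5.50 + 6.00 = 11.50.
13.4 lies above the upper fence.

yes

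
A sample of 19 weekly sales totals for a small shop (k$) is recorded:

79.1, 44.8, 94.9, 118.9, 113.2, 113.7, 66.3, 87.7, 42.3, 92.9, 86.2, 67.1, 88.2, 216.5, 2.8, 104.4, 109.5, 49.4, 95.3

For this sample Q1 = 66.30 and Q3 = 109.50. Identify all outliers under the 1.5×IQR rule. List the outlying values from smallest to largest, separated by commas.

216.5

IQR = Q3 − Q1 = 109.50 − 66.30 = 43.20.
Lower fence = Q1 − 1.5·IQR = 66.30 − 64.80 = 1.50.
Upper fence = Q3 + 1.5·IQR = 109.50 + 64.80 = 174.30.
216.5 > 174.30 → outlier.
All remaining values lie within [1.50, 174.30].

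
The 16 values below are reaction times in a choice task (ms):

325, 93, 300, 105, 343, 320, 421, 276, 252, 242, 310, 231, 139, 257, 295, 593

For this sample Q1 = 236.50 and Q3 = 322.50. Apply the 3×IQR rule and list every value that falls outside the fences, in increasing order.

IQR = Q3 − Q1 = 322.50 − 236.50 = 86.00.
Lower fence = Q1 − 3·IQR = 236.50 − 258.00 = -21.50.
Upper fence = Q3 + 3·IQR = 322.50 + 258.00 = 580.50.
593 > 580.50 → outlier.
All remaining values lie within [-21.50, 580.50].

593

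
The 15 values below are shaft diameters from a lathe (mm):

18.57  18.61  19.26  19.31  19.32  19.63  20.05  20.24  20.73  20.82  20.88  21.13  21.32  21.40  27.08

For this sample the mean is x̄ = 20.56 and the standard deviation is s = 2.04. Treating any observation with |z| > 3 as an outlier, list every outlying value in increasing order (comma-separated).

Cutoffs at x̄ ± 3s: 20.56 ± 3·2.04 = [14.44, 26.68].
27.08: z = 3.20, |z| > 3 → outlier.
Every other value lies within [14.44, 26.68].

27.08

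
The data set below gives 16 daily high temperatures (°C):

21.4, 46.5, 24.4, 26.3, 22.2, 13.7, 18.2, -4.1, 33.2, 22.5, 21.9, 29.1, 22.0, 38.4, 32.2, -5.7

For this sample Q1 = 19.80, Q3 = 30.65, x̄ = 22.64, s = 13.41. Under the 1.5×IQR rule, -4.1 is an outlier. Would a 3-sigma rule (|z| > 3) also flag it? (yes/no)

z = (-4.1 − 22.64) / 13.41 = -1.99.
|z| = 1.99 ≤ 3.

no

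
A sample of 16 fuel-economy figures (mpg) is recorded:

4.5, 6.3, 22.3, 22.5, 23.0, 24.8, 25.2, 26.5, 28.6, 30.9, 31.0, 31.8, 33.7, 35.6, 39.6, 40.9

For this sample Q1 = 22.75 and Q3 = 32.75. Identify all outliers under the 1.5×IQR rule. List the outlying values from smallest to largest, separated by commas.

IQR = Q3 − Q1 = 32.75 − 22.75 = 10.00.
Lower fence = Q1 − 1.5·IQR = 22.75 − 15.00 = 7.75.
Upper fence = Q3 + 1.5·IQR = 32.75 + 15.00 = 47.75.
4.5 < 7.75 → outlier.
6.3 < 7.75 → outlier.
All remaining values lie within [7.75, 47.75].

4.5, 6.3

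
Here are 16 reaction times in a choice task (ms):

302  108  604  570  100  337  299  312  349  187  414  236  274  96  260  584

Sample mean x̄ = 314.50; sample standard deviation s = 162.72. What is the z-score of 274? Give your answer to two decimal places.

-0.25

z = (274 − 314.50) / 162.72 = -0.25.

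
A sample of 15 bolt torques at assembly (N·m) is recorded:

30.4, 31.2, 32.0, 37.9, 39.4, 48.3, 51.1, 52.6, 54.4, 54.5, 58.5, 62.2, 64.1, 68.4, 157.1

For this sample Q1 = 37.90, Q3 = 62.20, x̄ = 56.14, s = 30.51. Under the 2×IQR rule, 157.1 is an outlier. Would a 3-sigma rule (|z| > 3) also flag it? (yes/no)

z = (157.1 − 56.14) / 30.51 = 3.31.
|z| = 3.31 > 3.

yes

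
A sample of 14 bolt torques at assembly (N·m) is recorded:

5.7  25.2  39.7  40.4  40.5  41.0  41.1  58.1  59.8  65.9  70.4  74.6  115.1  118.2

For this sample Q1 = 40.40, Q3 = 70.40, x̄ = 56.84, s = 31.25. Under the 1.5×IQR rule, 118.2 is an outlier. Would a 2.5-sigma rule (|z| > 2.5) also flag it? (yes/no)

z = (118.2 − 56.84) / 31.25 = 1.96.
|z| = 1.96 ≤ 2.5.

no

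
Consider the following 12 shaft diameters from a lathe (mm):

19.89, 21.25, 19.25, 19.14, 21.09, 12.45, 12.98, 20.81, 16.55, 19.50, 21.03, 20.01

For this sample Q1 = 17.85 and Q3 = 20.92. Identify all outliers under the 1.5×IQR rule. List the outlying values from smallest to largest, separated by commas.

IQR = Q3 − Q1 = 20.92 − 17.85 = 3.07.
Lower fence = Q1 − 1.5·IQR = 17.85 − 4.605 = 13.245.
Upper fence = Q3 + 1.5·IQR = 20.92 + 4.605 = 25.525.
12.45 < 13.245 → outlier.
12.98 < 13.245 → outlier.
All remaining values lie within [13.245, 25.525].

12.45, 12.98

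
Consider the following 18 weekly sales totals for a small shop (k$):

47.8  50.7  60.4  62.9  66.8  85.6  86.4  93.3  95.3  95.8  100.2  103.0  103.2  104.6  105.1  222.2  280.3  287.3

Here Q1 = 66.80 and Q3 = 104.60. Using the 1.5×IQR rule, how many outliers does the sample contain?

IQR = 37.80; fences at 66.80 − 56.70 = 10.10 and 104.60 + 56.70 = 161.30.
Outside the cutoffs: 222.2, 280.3, 287.3.

3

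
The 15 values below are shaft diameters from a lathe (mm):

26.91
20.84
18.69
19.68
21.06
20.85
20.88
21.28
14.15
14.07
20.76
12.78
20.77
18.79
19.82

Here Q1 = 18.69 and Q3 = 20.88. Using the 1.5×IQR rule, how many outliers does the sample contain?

IQR = 2.19; fences at 18.69 − 3.285 = 15.405 and 20.88 + 3.285 = 24.165.
Outside the cutoffs: 12.78, 14.07, 14.15, 26.91.

4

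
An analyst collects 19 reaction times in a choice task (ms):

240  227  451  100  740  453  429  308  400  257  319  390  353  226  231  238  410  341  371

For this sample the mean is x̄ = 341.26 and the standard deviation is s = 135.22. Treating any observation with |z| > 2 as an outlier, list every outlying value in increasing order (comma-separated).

Cutoffs at x̄ ± 2s: 341.26 ± 2·135.22 = [70.82, 611.70].
740: z = 2.95, |z| > 2 → outlier.
Every other value lies within [70.82, 611.70].

740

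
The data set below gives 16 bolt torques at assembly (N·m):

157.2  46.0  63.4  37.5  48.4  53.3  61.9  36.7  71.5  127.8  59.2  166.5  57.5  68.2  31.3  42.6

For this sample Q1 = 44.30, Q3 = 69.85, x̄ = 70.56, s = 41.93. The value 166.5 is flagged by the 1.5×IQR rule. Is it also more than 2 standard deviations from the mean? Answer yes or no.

yes

z = (166.5 − 70.56) / 41.93 = 2.29.
|z| = 2.29 > 2.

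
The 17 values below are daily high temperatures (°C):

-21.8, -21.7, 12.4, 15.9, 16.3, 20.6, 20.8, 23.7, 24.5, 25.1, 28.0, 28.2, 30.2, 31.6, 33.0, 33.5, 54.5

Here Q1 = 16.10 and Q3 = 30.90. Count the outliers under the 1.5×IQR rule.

IQR = 14.80; fences at 16.10 − 22.20 = -6.10 and 30.90 + 22.20 = 53.10.
Outside the cutoffs: -21.8, -21.7, 54.5.

3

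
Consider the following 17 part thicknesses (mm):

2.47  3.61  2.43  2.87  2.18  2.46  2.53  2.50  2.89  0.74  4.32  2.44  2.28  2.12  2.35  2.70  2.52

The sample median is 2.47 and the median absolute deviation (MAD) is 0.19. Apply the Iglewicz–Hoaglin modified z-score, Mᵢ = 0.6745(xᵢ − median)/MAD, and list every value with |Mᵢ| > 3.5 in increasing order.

|Mᵢ| > 3.5 ⇔ |xᵢ − 2.47| > 3.5·0.19/0.6745 = 0.99.
So outliers lie outside [1.48, 3.46].
0.74: M = -6.14 → outlier.
3.61: M = 4.05 → outlier.
4.32: M = 6.57 → outlier.

0.74, 3.61, 4.32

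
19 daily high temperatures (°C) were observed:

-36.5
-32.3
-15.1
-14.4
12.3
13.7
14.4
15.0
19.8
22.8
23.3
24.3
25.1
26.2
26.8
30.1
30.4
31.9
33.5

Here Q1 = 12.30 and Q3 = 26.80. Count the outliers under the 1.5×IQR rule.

4

IQR = 14.50; fences at 12.30 − 21.75 = -9.45 and 26.80 + 21.75 = 48.55.
Outside the cutoffs: -36.5, -32.3, -15.1, -14.4.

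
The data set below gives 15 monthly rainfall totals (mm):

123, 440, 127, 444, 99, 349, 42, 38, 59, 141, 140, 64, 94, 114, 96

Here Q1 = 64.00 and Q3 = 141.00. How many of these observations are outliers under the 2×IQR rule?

3

IQR = 77.00; fences at 64.00 − 154.00 = -90.00 and 141.00 + 154.00 = 295.00.
Outside the cutoffs: 349, 440, 444.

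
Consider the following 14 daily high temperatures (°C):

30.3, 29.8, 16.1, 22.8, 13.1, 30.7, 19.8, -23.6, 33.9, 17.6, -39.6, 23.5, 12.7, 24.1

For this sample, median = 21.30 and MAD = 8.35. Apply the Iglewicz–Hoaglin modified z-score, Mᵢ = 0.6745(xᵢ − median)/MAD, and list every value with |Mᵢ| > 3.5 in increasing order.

-39.6, -23.6

|Mᵢ| > 3.5 ⇔ |xᵢ − 21.30| > 3.5·8.35/0.6745 = 43.33.
So outliers lie outside [-22.03, 64.63].
-39.6: M = -4.92 → outlier.
-23.6: M = -3.63 → outlier.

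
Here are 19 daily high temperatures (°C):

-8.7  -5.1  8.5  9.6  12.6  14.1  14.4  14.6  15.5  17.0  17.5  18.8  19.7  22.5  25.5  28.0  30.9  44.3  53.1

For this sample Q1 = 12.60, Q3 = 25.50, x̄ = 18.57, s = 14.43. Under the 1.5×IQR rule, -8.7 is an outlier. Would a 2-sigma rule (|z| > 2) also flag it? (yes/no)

no

z = (-8.7 − 18.57) / 14.43 = -1.89.
|z| = 1.89 ≤ 2.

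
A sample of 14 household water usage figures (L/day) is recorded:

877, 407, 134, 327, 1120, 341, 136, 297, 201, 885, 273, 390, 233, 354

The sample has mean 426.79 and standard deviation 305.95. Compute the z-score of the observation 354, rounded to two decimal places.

-0.24

z = (354 − 426.79) / 305.95 = -0.24.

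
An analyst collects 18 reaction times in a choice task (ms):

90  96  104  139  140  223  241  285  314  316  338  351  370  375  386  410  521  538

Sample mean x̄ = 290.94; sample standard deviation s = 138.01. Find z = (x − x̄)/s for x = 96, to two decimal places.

-1.41

z = (96 − 290.94) / 138.01 = -1.41.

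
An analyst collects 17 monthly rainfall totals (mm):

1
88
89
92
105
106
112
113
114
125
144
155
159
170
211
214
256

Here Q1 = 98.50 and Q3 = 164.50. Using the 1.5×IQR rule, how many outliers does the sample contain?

IQR = 66.00; fences at 98.50 − 99.00 = -0.50 and 164.50 + 99.00 = 263.50.
Every value lies within the cutoffs.

0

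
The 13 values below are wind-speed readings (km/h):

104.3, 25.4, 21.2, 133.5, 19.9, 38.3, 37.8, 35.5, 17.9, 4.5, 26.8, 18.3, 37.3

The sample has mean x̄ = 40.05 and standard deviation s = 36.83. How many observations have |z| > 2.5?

Cutoffs: x̄ ± 2.5s = [-52.025, 132.125].
Outside the cutoffs: 133.5.

1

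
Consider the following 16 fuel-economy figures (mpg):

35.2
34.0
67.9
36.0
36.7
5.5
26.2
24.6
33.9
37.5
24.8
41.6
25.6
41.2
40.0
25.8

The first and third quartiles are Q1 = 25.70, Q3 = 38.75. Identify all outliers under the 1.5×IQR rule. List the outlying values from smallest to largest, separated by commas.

IQR = Q3 − Q1 = 38.75 − 25.70 = 13.05.
Lower fence = Q1 − 1.5·IQR = 25.70 − 19.575 = 6.125.
Upper fence = Q3 + 1.5·IQR = 38.75 + 19.575 = 58.325.
5.5 < 6.125 → outlier.
67.9 > 58.325 → outlier.
All remaining values lie within [6.125, 58.325].

5.5, 67.9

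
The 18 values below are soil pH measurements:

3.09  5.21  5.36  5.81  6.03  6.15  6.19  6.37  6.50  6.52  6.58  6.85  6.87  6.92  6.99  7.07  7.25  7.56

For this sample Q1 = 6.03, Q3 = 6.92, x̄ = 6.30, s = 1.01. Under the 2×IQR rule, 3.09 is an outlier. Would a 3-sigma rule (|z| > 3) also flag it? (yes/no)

z = (3.09 − 6.30) / 1.01 = -3.18.
|z| = 3.18 > 3.

yes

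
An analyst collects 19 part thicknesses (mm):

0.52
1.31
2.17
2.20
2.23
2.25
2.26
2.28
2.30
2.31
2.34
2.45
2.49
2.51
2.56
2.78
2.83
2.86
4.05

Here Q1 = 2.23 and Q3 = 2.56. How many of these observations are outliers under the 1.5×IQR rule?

3

IQR = 0.33; fences at 2.23 − 0.495 = 1.735 and 2.56 + 0.495 = 3.055.
Outside the cutoffs: 0.52, 1.31, 4.05.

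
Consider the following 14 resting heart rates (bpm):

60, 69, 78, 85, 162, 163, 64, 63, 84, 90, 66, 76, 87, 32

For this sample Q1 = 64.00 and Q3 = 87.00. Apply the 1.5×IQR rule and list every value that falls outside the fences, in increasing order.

162, 163

IQR = Q3 − Q1 = 87.00 − 64.00 = 23.00.
Lower fence = Q1 − 1.5·IQR = 64.00 − 34.50 = 29.50.
Upper fence = Q3 + 1.5·IQR = 87.00 + 34.50 = 121.50.
162 > 121.50 → outlier.
163 > 121.50 → outlier.
All remaining values lie within [29.50, 121.50].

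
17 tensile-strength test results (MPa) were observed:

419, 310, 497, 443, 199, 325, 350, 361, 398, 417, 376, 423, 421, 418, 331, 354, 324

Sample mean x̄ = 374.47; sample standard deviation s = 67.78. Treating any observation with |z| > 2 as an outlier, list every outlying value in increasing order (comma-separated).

199

Cutoffs at x̄ ± 2s: 374.47 ± 2·67.78 = [238.91, 510.03].
199: z = -2.59, |z| > 2 → outlier.
Every other value lies within [238.91, 510.03].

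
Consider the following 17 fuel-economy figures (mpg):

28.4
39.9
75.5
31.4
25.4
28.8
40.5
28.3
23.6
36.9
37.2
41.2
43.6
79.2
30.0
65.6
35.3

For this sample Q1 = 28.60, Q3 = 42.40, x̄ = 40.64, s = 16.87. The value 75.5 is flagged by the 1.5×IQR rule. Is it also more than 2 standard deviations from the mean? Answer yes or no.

yes

z = (75.5 − 40.64) / 16.87 = 2.07.
|z| = 2.07 > 2.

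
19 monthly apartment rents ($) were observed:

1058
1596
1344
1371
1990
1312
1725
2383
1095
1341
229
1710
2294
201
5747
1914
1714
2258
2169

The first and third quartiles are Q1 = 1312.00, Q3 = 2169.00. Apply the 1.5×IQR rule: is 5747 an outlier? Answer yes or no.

yes

IQR = Q3 − Q1 = 2169.00 − 1312.00 = 857.00.
Lower fence = Q1 − 1.5·IQR = 1312.00 − 1285.50 = 26.50.
Upper fence = Q3 + 1.5·IQR = 2169.00 + 1285.50 = 3454.50.
5747 lies above the upper fence.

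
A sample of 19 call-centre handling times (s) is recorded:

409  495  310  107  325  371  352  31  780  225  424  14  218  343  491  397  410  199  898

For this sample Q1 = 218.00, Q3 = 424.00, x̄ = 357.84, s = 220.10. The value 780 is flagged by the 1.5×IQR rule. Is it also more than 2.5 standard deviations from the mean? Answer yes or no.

no

z = (780 − 357.84) / 220.10 = 1.92.
|z| = 1.92 ≤ 2.5.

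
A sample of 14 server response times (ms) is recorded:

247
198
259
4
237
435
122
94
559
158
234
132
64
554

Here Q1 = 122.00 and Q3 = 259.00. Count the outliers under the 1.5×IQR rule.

2

IQR = 137.00; fences at 122.00 − 205.50 = -83.50 and 259.00 + 205.50 = 464.50.
Outside the cutoffs: 554, 559.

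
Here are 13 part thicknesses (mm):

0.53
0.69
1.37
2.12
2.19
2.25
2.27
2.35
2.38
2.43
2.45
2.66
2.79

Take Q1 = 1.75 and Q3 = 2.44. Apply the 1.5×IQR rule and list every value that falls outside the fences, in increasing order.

IQR = Q3 − Q1 = 2.44 − 1.75 = 0.69.
Lower fence = Q1 − 1.5·IQR = 1.75 − 1.035 = 0.715.
Upper fence = Q3 + 1.5·IQR = 2.44 + 1.035 = 3.475.
0.53 < 0.715 → outlier.
0.69 < 0.715 → outlier.
All remaining values lie within [0.715, 3.475].

0.53, 0.69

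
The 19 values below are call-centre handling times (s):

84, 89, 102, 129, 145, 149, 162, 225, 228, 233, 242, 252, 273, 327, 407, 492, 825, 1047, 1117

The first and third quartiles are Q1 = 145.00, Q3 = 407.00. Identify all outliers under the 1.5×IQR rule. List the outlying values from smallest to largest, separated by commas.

IQR = Q3 − Q1 = 407.00 − 145.00 = 262.00.
Lower fence = Q1 − 1.5·IQR = 145.00 − 393.00 = -248.00.
Upper fence = Q3 + 1.5·IQR = 407.00 + 393.00 = 800.00.
825 > 800.00 → outlier.
1047 > 800.00 → outlier.
1117 > 800.00 → outlier.
All remaining values lie within [-248.00, 800.00].

825, 1047, 1117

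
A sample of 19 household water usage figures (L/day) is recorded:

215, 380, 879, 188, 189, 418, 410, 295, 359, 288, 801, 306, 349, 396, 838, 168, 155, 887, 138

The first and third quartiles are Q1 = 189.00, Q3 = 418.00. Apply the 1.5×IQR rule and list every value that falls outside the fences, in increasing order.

IQR = Q3 − Q1 = 418.00 − 189.00 = 229.00.
Lower fence = Q1 − 1.5·IQR = 189.00 − 343.50 = -154.50.
Upper fence = Q3 + 1.5·IQR = 418.00 + 343.50 = 761.50.
801 > 761.50 → outlier.
838 > 761.50 → outlier.
879 > 761.50 → outlier.
887 > 761.50 → outlier.
All remaining values lie within [-154.50, 761.50].

801, 838, 879, 887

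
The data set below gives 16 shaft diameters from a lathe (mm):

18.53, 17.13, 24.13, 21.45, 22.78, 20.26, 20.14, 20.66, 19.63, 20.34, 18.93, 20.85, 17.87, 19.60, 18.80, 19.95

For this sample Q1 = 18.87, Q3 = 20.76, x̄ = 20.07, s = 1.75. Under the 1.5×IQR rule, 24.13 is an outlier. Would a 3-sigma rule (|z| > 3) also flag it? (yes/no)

no

z = (24.13 − 20.07) / 1.75 = 2.32.
|z| = 2.32 ≤ 3.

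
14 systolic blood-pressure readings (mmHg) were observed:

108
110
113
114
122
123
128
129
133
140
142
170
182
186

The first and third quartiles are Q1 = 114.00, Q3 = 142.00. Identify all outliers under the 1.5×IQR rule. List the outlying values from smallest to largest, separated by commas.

IQR = Q3 − Q1 = 142.00 − 114.00 = 28.00.
Lower fence = Q1 − 1.5·IQR = 114.00 − 42.00 = 72.00.
Upper fence = Q3 + 1.5·IQR = 142.00 + 42.00 = 184.00.
186 > 184.00 → outlier.
All remaining values lie within [72.00, 184.00].

186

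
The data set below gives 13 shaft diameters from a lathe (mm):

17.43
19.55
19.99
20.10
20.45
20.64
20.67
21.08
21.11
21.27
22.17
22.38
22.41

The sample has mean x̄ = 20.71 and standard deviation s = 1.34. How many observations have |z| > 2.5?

Cutoffs: x̄ ± 2.5s = [17.36, 24.06].
Every value lies within the cutoffs.

0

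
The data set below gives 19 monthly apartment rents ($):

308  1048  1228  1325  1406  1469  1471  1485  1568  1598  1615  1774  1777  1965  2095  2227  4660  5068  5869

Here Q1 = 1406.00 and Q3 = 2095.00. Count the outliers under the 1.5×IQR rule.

4

IQR = 689.00; fences at 1406.00 − 1033.50 = 372.50 and 2095.00 + 1033.50 = 3128.50.
Outside the cutoffs: 308, 4660, 5068, 5869.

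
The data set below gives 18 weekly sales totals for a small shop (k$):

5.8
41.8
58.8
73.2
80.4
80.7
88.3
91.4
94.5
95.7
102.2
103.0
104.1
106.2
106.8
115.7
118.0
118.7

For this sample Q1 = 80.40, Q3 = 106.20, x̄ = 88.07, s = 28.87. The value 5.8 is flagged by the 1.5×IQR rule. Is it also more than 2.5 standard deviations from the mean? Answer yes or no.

yes

z = (5.8 − 88.07) / 28.87 = -2.85.
|z| = 2.85 > 2.5.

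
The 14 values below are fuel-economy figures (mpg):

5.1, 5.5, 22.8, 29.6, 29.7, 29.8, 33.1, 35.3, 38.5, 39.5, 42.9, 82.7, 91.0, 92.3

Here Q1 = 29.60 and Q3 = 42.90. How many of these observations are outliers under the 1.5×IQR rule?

5

IQR = 13.30; fences at 29.60 − 19.95 = 9.65 and 42.90 + 19.95 = 62.85.
Outside the cutoffs: 5.1, 5.5, 82.7, 91.0, 92.3.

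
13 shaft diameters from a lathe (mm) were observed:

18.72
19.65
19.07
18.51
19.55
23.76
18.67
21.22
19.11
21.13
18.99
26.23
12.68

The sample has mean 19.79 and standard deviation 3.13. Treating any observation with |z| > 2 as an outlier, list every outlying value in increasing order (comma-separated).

Cutoffs at x̄ ± 2s: 19.79 ± 2·3.13 = [13.53, 26.05].
12.68: z = -2.27, |z| > 2 → outlier.
26.23: z = 2.06, |z| > 2 → outlier.
Every other value lies within [13.53, 26.05].

12.68, 26.23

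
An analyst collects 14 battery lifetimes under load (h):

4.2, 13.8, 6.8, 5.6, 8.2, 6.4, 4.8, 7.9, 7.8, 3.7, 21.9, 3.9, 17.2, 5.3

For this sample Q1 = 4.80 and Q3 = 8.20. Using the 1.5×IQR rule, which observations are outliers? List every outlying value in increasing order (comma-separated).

13.8, 17.2, 21.9

IQR = Q3 − Q1 = 8.20 − 4.80 = 3.40.
Lower fence = Q1 − 1.5·IQR = 4.80 − 5.10 = -0.30.
Upper fence = Q3 + 1.5·IQR = 8.20 + 5.10 = 13.30.
13.8 > 13.30 → outlier.
17.2 > 13.30 → outlier.
21.9 > 13.30 → outlier.
All remaining values lie within [-0.30, 13.30].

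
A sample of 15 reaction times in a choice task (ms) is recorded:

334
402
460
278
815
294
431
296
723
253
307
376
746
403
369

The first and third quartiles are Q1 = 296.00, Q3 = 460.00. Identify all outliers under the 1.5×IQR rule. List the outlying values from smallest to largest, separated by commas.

723, 746, 815

IQR = Q3 − Q1 = 460.00 − 296.00 = 164.00.
Lower fence = Q1 − 1.5·IQR = 296.00 − 246.00 = 50.00.
Upper fence = Q3 + 1.5·IQR = 460.00 + 246.00 = 706.00.
723 > 706.00 → outlier.
746 > 706.00 → outlier.
815 > 706.00 → outlier.
All remaining values lie within [50.00, 706.00].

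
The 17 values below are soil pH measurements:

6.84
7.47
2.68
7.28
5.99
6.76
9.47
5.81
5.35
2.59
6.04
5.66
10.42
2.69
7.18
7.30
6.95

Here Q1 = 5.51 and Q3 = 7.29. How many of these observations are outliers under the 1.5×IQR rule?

IQR = 1.78; fences at 5.51 − 2.67 = 2.84 and 7.29 + 2.67 = 9.96.
Outside the cutoffs: 2.59, 2.68, 2.69, 10.42.

4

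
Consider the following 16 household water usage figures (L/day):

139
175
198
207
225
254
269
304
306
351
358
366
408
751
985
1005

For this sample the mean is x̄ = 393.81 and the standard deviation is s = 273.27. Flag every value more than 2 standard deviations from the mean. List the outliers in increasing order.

985, 1005

Cutoffs at x̄ ± 2s: 393.81 ± 2·273.27 = [-152.73, 940.35].
985: z = 2.16, |z| > 2 → outlier.
1005: z = 2.24, |z| > 2 → outlier.
Every other value lies within [-152.73, 940.35].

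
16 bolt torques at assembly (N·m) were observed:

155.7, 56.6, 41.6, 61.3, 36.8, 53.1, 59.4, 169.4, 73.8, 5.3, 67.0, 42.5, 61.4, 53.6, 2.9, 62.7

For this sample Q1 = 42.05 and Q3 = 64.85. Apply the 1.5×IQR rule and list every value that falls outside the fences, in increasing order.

2.9, 5.3, 155.7, 169.4

IQR = Q3 − Q1 = 64.85 − 42.05 = 22.80.
Lower fence = Q1 − 1.5·IQR = 42.05 − 34.20 = 7.85.
Upper fence = Q3 + 1.5·IQR = 64.85 + 34.20 = 99.05.
2.9 < 7.85 → outlier.
5.3 < 7.85 → outlier.
155.7 > 99.05 → outlier.
169.4 > 99.05 → outlier.
All remaining values lie within [7.85, 99.05].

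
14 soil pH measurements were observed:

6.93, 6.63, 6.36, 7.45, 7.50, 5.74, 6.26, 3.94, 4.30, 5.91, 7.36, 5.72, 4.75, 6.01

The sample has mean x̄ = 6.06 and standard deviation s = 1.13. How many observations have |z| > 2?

0

Cutoffs: x̄ ± 2s = [3.80, 8.32].
Every value lies within the cutoffs.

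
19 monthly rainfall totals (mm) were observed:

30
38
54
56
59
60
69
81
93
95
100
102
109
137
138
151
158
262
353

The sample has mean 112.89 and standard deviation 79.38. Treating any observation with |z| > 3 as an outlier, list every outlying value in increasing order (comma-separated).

353

Cutoffs at x̄ ± 3s: 112.89 ± 3·79.38 = [-125.25, 351.03].
353: z = 3.02, |z| > 3 → outlier.
Every other value lies within [-125.25, 351.03].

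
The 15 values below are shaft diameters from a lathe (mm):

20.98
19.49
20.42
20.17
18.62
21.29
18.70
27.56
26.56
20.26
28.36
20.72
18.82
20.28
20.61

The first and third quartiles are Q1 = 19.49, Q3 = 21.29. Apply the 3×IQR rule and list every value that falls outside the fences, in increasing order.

IQR = Q3 − Q1 = 21.29 − 19.49 = 1.80.
Lower fence = Q1 − 3·IQR = 19.49 − 5.40 = 14.09.
Upper fence = Q3 + 3·IQR = 21.29 + 5.40 = 26.69.
27.56 > 26.69 → outlier.
28.36 > 26.69 → outlier.
All remaining values lie within [14.09, 26.69].

27.56, 28.36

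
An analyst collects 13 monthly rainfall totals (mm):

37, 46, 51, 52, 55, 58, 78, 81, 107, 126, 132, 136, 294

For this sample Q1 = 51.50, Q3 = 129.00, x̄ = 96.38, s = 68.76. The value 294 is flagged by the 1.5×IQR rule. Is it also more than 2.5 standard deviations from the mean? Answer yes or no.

z = (294 − 96.38) / 68.76 = 2.87.
|z| = 2.87 > 2.5.

yes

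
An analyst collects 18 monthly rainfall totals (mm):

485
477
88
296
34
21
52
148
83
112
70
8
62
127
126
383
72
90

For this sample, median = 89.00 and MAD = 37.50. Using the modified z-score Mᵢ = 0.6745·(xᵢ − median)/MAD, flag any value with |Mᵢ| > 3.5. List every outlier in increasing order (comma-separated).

|Mᵢ| > 3.5 ⇔ |xᵢ − 89.00| > 3.5·37.50/0.6745 = 194.59.
So outliers lie outside [-105.59, 283.59].
296: M = 3.72 → outlier.
383: M = 5.29 → outlier.
477: M = 6.98 → outlier.
485: M = 7.12 → outlier.

296, 383, 477, 485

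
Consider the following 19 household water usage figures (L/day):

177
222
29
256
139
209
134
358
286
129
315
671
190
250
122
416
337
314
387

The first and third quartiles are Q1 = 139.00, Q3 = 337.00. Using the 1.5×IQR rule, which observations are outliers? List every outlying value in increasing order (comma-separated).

IQR = Q3 − Q1 = 337.00 − 139.00 = 198.00.
Lower fence = Q1 − 1.5·IQR = 139.00 − 297.00 = -158.00.
Upper fence = Q3 + 1.5·IQR = 337.00 + 297.00 = 634.00.
671 > 634.00 → outlier.
All remaining values lie within [-158.00, 634.00].

671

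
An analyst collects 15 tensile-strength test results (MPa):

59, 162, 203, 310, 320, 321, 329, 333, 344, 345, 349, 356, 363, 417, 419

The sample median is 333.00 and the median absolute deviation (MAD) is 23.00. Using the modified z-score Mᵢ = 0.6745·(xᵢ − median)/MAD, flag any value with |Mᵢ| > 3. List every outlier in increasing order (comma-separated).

|Mᵢ| > 3 ⇔ |xᵢ − 333.00| > 3·23.00/0.6745 = 102.30.
So outliers lie outside [230.70, 435.30].
59: M = -8.04 → outlier.
162: M = -5.01 → outlier.
203: M = -3.81 → outlier.

59, 162, 203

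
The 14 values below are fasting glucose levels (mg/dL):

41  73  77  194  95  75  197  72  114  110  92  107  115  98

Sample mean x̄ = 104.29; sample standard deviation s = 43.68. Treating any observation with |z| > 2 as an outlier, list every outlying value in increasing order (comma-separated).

194, 197

Cutoffs at x̄ ± 2s: 104.29 ± 2·43.68 = [16.93, 191.65].
194: z = 2.05, |z| > 2 → outlier.
197: z = 2.12, |z| > 2 → outlier.
Every other value lies within [16.93, 191.65].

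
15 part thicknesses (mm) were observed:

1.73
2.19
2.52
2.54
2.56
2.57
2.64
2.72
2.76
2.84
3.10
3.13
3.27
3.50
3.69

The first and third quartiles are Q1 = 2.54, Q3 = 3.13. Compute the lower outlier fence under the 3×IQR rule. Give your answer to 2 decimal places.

0.77

IQR = Q3 − Q1 = 3.13 − 2.54 = 0.59.
Lower fence = Q1 − 3·IQR = 2.54 − 1.77 = 0.77.
Upper fence = Q3 + 3·IQR = 3.13 + 1.77 = 4.90.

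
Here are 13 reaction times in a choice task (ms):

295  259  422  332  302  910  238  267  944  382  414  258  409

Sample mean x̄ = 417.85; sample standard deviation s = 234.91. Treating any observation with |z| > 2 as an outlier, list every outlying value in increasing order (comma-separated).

910, 944

Cutoffs at x̄ ± 2s: 417.85 ± 2·234.91 = [-51.97, 887.67].
910: z = 2.10, |z| > 2 → outlier.
944: z = 2.24, |z| > 2 → outlier.
Every other value lies within [-51.97, 887.67].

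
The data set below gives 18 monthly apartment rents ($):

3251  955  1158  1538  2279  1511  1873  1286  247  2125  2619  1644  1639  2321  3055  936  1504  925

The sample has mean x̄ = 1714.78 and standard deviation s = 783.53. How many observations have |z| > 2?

0

Cutoffs: x̄ ± 2s = [147.72, 3281.84].
Every value lies within the cutoffs.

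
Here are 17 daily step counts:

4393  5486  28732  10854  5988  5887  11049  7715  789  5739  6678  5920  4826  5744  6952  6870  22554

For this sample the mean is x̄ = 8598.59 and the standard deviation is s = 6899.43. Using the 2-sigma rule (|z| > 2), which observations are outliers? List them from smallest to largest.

Cutoffs at x̄ ± 2s: 8598.59 ± 2·6899.43 = [-5200.27, 22397.45].
22554: z = 2.02, |z| > 2 → outlier.
28732: z = 2.92, |z| > 2 → outlier.
Every other value lies within [-5200.27, 22397.45].

22554, 28732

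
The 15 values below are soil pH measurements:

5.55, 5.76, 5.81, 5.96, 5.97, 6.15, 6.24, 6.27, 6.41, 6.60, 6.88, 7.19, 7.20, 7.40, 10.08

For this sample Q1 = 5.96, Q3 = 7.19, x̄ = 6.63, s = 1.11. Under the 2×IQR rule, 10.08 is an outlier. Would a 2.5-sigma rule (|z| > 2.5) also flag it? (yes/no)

yes

z = (10.08 − 6.63) / 1.11 = 3.11.
|z| = 3.11 > 2.5.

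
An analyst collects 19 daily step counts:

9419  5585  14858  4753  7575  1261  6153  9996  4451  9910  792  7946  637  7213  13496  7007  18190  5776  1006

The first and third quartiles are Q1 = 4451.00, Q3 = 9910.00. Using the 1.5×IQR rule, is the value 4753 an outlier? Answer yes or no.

IQR = Q3 − Q1 = 9910.00 − 4451.00 = 5459.00.
Lower fence = Q1 − 1.5·IQR = 4451.00 − 8188.50 = -3737.50.
Upper fence = Q3 + 1.5·IQR = 9910.00 + 8188.50 = 18098.50.
4753 lies within [-3737.50, 18098.50].

no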